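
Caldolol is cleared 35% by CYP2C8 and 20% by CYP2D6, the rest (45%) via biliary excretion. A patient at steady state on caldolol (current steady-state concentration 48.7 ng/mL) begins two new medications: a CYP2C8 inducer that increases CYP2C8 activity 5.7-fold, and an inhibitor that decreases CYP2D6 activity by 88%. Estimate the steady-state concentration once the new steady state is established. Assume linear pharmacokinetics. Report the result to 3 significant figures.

19.7 ng/mL

The CYP2C8 pathway (35% of clearance) increases to 5.7× activity: 0.35 × 5.7 = 1.995.
The CYP2D6 pathway (20% of clearance) falls to 0.12× activity: 0.2 × 0.12 = 0.024.
Non-CYP routes (45%) are unchanged.
CL_new/CL_old = 1.995 + 0.024 + 0.45 = 2.469.
Dividing the baseline by the relative clearance: 48.7 / 2.469 = 19.7 ng/mL.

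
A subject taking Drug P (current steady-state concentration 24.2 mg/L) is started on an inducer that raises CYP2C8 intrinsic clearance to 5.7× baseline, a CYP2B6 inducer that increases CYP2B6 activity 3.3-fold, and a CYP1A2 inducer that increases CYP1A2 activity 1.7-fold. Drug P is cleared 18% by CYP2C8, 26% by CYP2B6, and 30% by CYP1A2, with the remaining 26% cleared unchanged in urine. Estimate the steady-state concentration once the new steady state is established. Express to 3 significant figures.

The CYP2C8 pathway (18% of clearance) rises to 5.7× activity: 0.18 × 5.7 = 1.026.
The CYP2B6 pathway (26% of clearance) is boosted to 3.3× activity: 0.26 × 3.3 = 0.858.
The CYP1A2 pathway (30% of clearance) rises to 1.7× activity: 0.3 × 1.7 = 0.51.
Non-CYP routes (26%) are unchanged.
Relative clearance = 1.026 + 0.858 + 0.51 + 0.26 = 2.654.
Dividing the baseline by the relative clearance: 24.2 / 2.654 = 9.12 mg/L.

9.12 mg/L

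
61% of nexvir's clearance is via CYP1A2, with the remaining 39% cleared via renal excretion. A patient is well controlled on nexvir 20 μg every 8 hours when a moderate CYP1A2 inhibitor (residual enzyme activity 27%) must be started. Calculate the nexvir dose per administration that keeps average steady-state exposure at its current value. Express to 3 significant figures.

The CYP1A2 pathway (61% of clearance) is reduced to 0.27× activity: 0.61 × 0.27 = 0.1647.
The remaining 39% of clearance is unaffected.
New clearance relative to baseline: 0.1647 + 0.39 = 0.5547.
Exposure is unchanged when dose changes in proportion to clearance. New dose = 20 μg × 0.5547 = 11.1 μg.

11.1 μg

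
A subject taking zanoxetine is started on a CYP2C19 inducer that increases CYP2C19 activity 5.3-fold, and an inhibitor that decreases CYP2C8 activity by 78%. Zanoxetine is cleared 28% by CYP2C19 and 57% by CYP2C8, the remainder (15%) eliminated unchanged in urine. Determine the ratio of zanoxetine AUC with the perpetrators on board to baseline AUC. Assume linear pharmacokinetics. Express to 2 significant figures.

0.57

CYP2C19: 0.28 × 5.3 = 1.484
CYP2C8: 0.57 × 0.22 = 0.1254
Other: 0.15 (unchanged)
New clearance relative to baseline: 1.484 + 0.1254 + 0.15 = 1.7594.
Because AUC varies inversely with clearance, the combined effect is 1 / 1.7594 = 0.57.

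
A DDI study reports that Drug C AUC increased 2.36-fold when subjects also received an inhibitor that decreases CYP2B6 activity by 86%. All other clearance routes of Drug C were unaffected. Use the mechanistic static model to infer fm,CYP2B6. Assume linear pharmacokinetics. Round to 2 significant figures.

Call the CYP2B6 fraction fm. After the interaction, CL_new/CL_old = fm × 0.14 + (1 − fm).
AUC ratio = 1 / (new CL fraction), so new CL fraction = 1 / 2.36 = 0.4237.
fm × 0.14 + 1 − fm = 0.4237  ⇒  fm × (0.14 − 1) = −0.5763  ⇒  fm = 0.67.

0.67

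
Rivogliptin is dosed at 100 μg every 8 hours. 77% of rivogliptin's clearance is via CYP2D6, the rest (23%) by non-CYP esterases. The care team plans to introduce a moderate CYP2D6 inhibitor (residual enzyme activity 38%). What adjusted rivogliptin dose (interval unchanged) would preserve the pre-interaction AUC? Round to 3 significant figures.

52.3 μg

CYP2D6: 0.77 × 0.38 = 0.2926
Other: 0.23 (unchanged)
CL_new/CL_old = 0.2926 + 0.23 = 0.5226.
Exposure is unchanged when dose changes in proportion to clearance. New dose = 100 μg × 0.5226 = 52.3 μg.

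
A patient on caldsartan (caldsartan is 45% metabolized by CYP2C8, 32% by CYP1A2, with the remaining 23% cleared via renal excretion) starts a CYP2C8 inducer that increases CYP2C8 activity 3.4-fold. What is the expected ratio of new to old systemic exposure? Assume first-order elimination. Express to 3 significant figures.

0.481

The CYP2C8 pathway (45% of clearance) increases to 3.4× activity: 0.45 × 3.4 = 1.53.
CYP1A2 (32%) and the residual 23% are unaffected.
CL_new/CL_old = 1.53 + 0.32 + 0.23 = 2.08.
Since systemic exposure ∝ 1/CL, the ratio is 1 / 2.08 = 0.481.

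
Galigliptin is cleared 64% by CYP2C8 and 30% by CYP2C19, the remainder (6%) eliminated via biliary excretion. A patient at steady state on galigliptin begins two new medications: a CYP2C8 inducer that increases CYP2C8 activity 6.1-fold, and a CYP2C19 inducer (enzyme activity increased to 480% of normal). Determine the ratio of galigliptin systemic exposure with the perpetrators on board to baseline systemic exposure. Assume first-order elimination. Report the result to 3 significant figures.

0.185

The CYP2C8 pathway (64% of clearance) increases to 6.1× activity: 0.64 × 6.1 = 3.904.
The CYP2C19 pathway (30% of clearance) rises to 4.8× activity: 0.3 × 4.8 = 1.44.
The remaining 6% of clearance is unaffected.
New clearance relative to baseline: 3.904 + 1.44 + 0.06 = 5.404.
Systemic exposure ∝ 1/CL: fold-change = 1 / 5.404 = 0.185.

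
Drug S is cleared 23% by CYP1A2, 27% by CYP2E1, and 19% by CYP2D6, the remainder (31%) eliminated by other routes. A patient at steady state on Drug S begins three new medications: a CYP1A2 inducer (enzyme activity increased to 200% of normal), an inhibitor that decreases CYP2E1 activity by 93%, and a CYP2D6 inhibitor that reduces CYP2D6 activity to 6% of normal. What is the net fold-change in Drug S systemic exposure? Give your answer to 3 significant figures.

CYP1A2: 0.23 × 2 = 0.46
CYP2E1: 0.27 × 0.07 = 0.0189
CYP2D6: 0.19 × 0.06 = 0.0114
Other: 0.31 (unchanged)
Relative clearance = 0.46 + 0.0189 + 0.0114 + 0.31 = 0.8003.
Systemic exposure ∝ 1/CL: fold-change = 1 / 0.8003 = 1.25.

1.25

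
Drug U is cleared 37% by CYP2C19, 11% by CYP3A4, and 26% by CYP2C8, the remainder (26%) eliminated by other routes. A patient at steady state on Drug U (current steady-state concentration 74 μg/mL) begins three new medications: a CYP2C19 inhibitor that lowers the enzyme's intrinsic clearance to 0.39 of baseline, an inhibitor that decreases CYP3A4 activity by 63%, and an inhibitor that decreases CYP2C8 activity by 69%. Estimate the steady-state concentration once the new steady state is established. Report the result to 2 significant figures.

CYP2C19: 0.37 × 0.39 = 0.1443
CYP3A4: 0.11 × 0.37 = 0.0407
CYP2C8: 0.26 × 0.31 = 0.0806
Other: 0.26 (unchanged)
Relative clearance = 0.1443 + 0.0407 + 0.0806 + 0.26 = 0.5256.
Steady-state concentration ∝ 1/CL: new value = 74 / 0.5256 = 1.4 × 10² μg/mL.

1.4 × 10² μg/mL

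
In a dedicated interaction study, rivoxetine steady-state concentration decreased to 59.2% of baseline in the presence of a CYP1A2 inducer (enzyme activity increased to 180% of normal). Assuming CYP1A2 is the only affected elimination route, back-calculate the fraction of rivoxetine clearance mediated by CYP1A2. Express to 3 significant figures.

CL'/CL = 1 / 0.592 = 1.689
1.8·fm + (1 − fm) = 1.689
fm = (1.689 − 1) / (1.8 − 1) = 0.861

0.861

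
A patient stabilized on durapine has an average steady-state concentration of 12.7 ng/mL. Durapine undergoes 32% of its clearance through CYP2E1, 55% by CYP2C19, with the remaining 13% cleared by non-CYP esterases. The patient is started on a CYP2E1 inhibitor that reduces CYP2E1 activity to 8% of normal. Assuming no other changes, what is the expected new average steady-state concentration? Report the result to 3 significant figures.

CYP2E1: 0.32 × 0.08 = 0.0256
CYP2C19: 0.55 (unchanged)
Other: 0.13 (unchanged)
Relative clearance = 0.0256 + 0.55 + 0.13 = 0.7056.
New average steady-state concentration = baseline ÷ relative clearance = 12.7 / 0.7056 = 18.0 ng/mL.

18.0 ng/mL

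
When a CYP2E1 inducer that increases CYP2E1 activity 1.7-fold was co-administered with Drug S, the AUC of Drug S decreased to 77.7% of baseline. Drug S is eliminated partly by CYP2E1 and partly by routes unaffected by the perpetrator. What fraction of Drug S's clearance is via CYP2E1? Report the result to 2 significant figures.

0.41

Let fm be the CYP2E1 fraction. New clearance relative to baseline = fm × 1.7 + (1 − fm).
AUC ratio = 1 / (new CL fraction), so new CL fraction = 1 / 0.777 = 1.287.
fm × 1.7 + 1 − fm = 1.287  ⇒  fm × (1.7 − 1) = 0.287  ⇒  fm = 0.41.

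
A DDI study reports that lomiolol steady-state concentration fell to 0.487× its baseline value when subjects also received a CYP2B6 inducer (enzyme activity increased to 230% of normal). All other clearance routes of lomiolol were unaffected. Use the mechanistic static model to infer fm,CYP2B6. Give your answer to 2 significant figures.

Let fm be the CYP2B6 fraction. New clearance relative to baseline = fm × 2.3 + (1 − fm).
Steady-state concentration ratio = 1 / (new CL fraction), so new CL fraction = 1 / 0.487 = 2.053.
fm × 2.3 + 1 − fm = 2.053  ⇒  fm × (2.3 − 1) = 1.053  ⇒  fm = 0.81.

0.81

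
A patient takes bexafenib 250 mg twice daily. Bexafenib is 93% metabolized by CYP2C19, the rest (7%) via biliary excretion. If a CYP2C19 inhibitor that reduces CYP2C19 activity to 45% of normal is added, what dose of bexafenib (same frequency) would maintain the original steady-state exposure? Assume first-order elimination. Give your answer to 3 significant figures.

The CYP2C19 pathway (93% of clearance) drops to 0.45× activity: 0.93 × 0.45 = 0.4185.
Non-CYP routes (7%) are unchanged.
Relative clearance = 0.4185 + 0.07 = 0.4885.
To maintain the same steady-state level, dose must scale with clearance: new dose = 250 × 0.4885 = 122 mg.

122 mg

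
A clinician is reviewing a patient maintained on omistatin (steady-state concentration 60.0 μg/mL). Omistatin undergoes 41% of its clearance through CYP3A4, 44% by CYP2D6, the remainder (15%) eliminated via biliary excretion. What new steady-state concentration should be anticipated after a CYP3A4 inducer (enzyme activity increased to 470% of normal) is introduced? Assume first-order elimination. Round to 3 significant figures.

CYP3A4: 0.41 × 4.7 = 1.927
CYP2D6: 0.44 (unchanged)
Other: 0.15 (unchanged)
CL_new/CL_old = 1.927 + 0.44 + 0.15 = 2.517.
Steady-state concentration ∝ 1/CL, so new value = 60.0 / 2.517 = 23.8 μg/mL.

23.8 μg/mL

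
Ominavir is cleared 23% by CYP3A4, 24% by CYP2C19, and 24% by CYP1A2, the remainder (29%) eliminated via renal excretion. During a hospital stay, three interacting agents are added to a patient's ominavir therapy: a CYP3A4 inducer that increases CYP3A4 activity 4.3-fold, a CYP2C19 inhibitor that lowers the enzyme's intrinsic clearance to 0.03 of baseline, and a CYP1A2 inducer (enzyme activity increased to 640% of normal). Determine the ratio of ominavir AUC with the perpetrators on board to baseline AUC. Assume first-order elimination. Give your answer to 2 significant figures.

The CYP3A4 pathway (23% of clearance) increases to 4.3× activity: 0.23 × 4.3 = 0.989.
The CYP2C19 pathway (24% of clearance) drops to 0.03× activity: 0.24 × 0.03 = 0.0072.
The CYP1A2 pathway (24% of clearance) increases to 6.4× activity: 0.24 × 6.4 = 1.536.
Non-CYP routes (29%) are unchanged.
New clearance relative to baseline: 0.989 + 0.0072 + 1.536 + 0.29 = 2.8222.
Net AUC ratio = 1 / 2.8222 = 0.35.

0.35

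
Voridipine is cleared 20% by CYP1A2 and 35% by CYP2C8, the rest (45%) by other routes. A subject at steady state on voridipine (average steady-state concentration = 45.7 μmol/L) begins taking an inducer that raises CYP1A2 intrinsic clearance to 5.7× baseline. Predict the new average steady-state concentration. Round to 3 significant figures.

CYP1A2: 0.2 × 5.7 = 1.14
CYP2C8: 0.35 (unchanged)
Other: 0.45 (unchanged)
New clearance relative to baseline: 1.14 + 0.35 + 0.45 = 1.94.
Average steady-state concentration ∝ 1/CL, so new value = 45.7 / 1.94 = 23.6 μmol/L.

23.6 μmol/L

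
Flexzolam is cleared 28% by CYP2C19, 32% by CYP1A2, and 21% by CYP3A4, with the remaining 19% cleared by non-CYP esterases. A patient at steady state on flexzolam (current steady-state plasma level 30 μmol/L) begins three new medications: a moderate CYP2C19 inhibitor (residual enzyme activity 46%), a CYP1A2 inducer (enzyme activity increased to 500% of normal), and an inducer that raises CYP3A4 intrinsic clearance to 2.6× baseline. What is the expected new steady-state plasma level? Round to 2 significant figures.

12 μmol/L

The CYP2C19 pathway (28% of clearance) falls to 0.46× activity: 0.28 × 0.46 = 0.1288.
The CYP1A2 pathway (32% of clearance) rises to 5× activity: 0.32 × 5 = 1.6.
The CYP3A4 pathway (21% of clearance) increases to 2.6× activity: 0.21 × 2.6 = 0.546.
The remaining 19% of clearance is unaffected.
Relative clearance = 0.1288 + 1.6 + 0.546 + 0.19 = 2.4648.
New steady-state plasma level = 30 / 2.4648 = 12 μmol/L (concentration scales inversely with clearance).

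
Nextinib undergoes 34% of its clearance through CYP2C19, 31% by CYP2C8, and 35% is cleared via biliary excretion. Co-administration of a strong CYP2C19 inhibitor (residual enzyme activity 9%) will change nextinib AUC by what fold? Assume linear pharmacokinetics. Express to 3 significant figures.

CYP2C19: 0.34 × 0.09 = 0.0306
CYP2C8: 0.31 (unchanged)
Other: 0.35 (unchanged)
CL_new/CL_old = 0.0306 + 0.31 + 0.35 = 0.6906.
AUC ratio = CL_old/CL_new = 1 / 0.6906 = 1.45.

1.45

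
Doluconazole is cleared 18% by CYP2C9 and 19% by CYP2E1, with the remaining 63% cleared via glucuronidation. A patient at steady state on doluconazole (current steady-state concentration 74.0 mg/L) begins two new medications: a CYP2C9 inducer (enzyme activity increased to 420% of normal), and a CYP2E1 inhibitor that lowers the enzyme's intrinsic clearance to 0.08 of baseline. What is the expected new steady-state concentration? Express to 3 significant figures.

CYP2C9: 0.18 × 4.2 = 0.756
CYP2E1: 0.19 × 0.08 = 0.0152
Other: 0.63 (unchanged)
CL_new/CL_old = 0.756 + 0.0152 + 0.63 = 1.4012.
Dividing the baseline by the relative clearance: 74.0 / 1.4012 = 52.8 mg/L.

52.8 mg/L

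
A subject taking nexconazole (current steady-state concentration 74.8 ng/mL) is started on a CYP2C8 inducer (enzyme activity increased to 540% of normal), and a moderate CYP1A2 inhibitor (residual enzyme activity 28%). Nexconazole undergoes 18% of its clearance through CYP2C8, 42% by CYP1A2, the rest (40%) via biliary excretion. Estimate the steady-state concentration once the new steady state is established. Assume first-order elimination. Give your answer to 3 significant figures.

CYP2C8: 0.18 × 5.4 = 0.972
CYP1A2: 0.42 × 0.28 = 0.1176
Other: 0.4 (unchanged)
Relative clearance = 0.972 + 0.1176 + 0.4 = 1.4896.
New steady-state concentration = 74.8 / 1.4896 = 50.2 ng/mL (concentration scales inversely with clearance).

50.2 ng/mL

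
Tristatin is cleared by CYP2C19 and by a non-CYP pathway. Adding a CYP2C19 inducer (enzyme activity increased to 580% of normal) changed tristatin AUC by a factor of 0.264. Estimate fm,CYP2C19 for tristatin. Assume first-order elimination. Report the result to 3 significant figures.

0.581

Write x for the fraction cleared via CYP2C19. The observed AUC change means clearance rose to 1/0.264 = 3.788 of baseline.
Only the CYP2C19 route changed, so 3.788 = x·5.8 + (1 − x), giving x = 0.581.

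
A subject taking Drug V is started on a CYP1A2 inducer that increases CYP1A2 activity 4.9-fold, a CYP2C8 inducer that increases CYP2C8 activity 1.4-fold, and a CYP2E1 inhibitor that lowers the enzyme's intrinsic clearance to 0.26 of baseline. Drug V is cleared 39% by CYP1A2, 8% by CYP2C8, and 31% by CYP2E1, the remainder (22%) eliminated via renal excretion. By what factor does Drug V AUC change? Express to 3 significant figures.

The CYP1A2 pathway (39% of clearance) increases to 4.9× activity: 0.39 × 4.9 = 1.911.
The CYP2C8 pathway (8% of clearance) increases to 1.4× activity: 0.08 × 1.4 = 0.112.
The CYP2E1 pathway (31% of clearance) falls to 0.26× activity: 0.31 × 0.26 = 0.0806.
The remaining 22% of clearance is unaffected.
Relative clearance = 1.911 + 0.112 + 0.0806 + 0.22 = 2.3236.
Net AUC ratio = 1 / 2.3236 = 0.430.

0.430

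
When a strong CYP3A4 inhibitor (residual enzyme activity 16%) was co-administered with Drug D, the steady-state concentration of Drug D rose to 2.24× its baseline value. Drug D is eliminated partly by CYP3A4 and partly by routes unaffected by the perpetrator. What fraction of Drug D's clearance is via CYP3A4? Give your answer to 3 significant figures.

0.659

Write x for the fraction cleared via CYP3A4. The observed steady-state concentration change means clearance fell to 1/2.24 = 0.4464 of baseline.
Only the CYP3A4 route changed, so 0.4464 = x·0.16 + (1 − x), giving x = 0.659.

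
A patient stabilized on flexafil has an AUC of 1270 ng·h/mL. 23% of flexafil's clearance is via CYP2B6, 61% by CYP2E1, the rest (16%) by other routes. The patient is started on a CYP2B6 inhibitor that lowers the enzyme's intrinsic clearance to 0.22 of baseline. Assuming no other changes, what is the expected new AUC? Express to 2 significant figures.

The CYP2B6 pathway (23% of clearance) is reduced to 0.22× activity: 0.23 × 0.22 = 0.0506.
CYP2E1 (61%) and the residual 16% are unaffected.
CL_new/CL_old = 0.0506 + 0.61 + 0.16 = 0.8206.
New AUC = baseline ÷ relative clearance = 1270 / 0.8206 = 1.5 × 10³ ng·h/mL.

1.5 × 10³ ng·h/mL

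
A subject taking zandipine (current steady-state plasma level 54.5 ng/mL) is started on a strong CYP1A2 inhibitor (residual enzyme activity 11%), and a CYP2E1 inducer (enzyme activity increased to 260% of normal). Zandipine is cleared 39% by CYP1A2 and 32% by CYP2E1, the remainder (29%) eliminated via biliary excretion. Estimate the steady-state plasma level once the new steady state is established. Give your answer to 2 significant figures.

The CYP1A2 pathway (39% of clearance) drops to 0.11× activity: 0.39 × 0.11 = 0.0429.
The CYP2E1 pathway (32% of clearance) is boosted to 2.6× activity: 0.32 × 2.6 = 0.832.
The remaining 29% of clearance is unaffected.
Relative clearance = 0.0429 + 0.832 + 0.29 = 1.1649.
Dividing the baseline by the relative clearance: 54.5 / 1.1649 = 47 ng/mL.

47 ng/mL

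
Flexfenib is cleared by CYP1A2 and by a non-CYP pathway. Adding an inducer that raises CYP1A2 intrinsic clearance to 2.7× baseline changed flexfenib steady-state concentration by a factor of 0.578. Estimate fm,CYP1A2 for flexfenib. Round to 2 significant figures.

0.43

CL'/CL = 1 / 0.578 = 1.73
2.7·fm + (1 − fm) = 1.73
fm = (1.73 − 1) / (2.7 − 1) = 0.43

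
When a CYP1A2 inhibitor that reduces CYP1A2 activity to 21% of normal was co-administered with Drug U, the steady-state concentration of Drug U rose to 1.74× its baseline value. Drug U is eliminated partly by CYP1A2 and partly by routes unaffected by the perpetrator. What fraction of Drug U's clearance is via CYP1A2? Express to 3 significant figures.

0.538

CL'/CL = 1 / 1.74 = 0.5747
0.21·fm + (1 − fm) = 0.5747
fm = (0.5747 − 1) / (0.21 − 1) = 0.538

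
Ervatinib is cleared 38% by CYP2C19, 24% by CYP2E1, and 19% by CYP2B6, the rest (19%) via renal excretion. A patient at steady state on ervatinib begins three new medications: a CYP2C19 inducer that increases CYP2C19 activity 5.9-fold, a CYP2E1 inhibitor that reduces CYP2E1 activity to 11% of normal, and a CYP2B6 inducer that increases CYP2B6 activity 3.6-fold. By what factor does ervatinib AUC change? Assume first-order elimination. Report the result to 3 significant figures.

The CYP2C19 pathway (38% of clearance) rises to 5.9× activity: 0.38 × 5.9 = 2.242.
The CYP2E1 pathway (24% of clearance) drops to 0.11× activity: 0.24 × 0.11 = 0.0264.
The CYP2B6 pathway (19% of clearance) is boosted to 3.6× activity: 0.19 × 3.6 = 0.684.
The remaining 19% of clearance is unaffected.
CL_new/CL_old = 2.242 + 0.0264 + 0.684 + 0.19 = 3.1424.
AUC ∝ 1/CL: fold-change = 1 / 3.1424 = 0.318.

0.318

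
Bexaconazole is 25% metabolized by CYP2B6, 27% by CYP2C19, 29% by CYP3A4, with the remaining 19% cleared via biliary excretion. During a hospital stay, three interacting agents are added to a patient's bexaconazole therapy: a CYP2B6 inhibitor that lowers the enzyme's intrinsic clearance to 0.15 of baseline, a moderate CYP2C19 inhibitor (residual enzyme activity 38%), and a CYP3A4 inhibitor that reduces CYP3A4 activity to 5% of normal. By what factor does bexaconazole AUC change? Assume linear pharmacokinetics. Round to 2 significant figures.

CYP2B6: 0.25 × 0.15 = 0.0375
CYP2C19: 0.27 × 0.38 = 0.1026
CYP3A4: 0.29 × 0.05 = 0.0145
Other: 0.19 (unchanged)
Relative clearance = 0.0375 + 0.1026 + 0.0145 + 0.19 = 0.3446.
Net AUC ratio = 1 / 0.3446 = 2.9.

2.9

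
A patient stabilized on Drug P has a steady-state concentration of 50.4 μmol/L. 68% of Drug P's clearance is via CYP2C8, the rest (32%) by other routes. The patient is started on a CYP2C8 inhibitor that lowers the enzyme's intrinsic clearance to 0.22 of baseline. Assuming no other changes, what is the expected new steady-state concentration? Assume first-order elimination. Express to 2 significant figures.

CYP2C8: 0.68 × 0.22 = 0.1496
Other: 0.32 (unchanged)
CL_new/CL_old = 0.1496 + 0.32 = 0.4696.
With dosing unchanged, steady-state concentration scales as 1/CL: 50.4 / 0.4696 = 1.1 × 10² μmol/L.

1.1 × 10² μmol/L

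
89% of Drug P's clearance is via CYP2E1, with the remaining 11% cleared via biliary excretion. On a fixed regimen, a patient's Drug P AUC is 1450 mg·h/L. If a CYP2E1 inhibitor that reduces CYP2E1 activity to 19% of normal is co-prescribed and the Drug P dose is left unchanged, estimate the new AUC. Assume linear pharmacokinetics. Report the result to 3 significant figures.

CYP2E1: 0.89 × 0.19 = 0.1691
Other: 0.11 (unchanged)
Relative clearance = 0.1691 + 0.11 = 0.2791.
With dosing unchanged, AUC scales as 1/CL: 1450 / 0.2791 = 5.20 × 10³ mg·h/L.

5.20 × 10³ mg·h/L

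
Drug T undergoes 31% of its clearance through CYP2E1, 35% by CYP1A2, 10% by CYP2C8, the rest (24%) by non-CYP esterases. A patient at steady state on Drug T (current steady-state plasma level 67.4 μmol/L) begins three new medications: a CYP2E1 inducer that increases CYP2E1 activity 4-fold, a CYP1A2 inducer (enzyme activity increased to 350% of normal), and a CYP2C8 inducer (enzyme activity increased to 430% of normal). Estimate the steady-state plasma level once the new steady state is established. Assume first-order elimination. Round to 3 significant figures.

CYP2E1: 0.31 × 4 = 1.24
CYP1A2: 0.35 × 3.5 = 1.225
CYP2C8: 0.1 × 4.3 = 0.43
Other: 0.24 (unchanged)
Relative clearance = 1.24 + 1.225 + 0.43 + 0.24 = 3.135.
Steady-state plasma level ∝ 1/CL: new value = 67.4 / 3.135 = 21.5 μmol/L.

21.5 μmol/L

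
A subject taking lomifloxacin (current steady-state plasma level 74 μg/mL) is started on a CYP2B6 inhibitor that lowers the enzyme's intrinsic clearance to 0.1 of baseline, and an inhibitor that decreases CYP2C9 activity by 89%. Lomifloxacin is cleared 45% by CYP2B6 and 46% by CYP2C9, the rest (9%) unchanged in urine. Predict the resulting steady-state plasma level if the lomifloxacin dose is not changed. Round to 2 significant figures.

CYP2B6: 0.45 × 0.1 = 0.045
CYP2C9: 0.46 × 0.11 = 0.0506
Other: 0.09 (unchanged)
Relative clearance = 0.045 + 0.0506 + 0.09 = 0.1856.
Steady-state plasma level ∝ 1/CL: new value = 74 / 0.1856 = 4.0 × 10² μg/mL.

4.0 × 10² μg/mL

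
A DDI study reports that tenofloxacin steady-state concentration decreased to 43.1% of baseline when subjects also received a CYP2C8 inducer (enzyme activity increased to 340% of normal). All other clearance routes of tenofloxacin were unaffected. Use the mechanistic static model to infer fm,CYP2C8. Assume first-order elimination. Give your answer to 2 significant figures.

Call the CYP2C8 fraction fm. After the interaction, CL_new/CL_old = fm × 3.4 + (1 − fm).
Steady-state concentration ratio = 1 / (new CL fraction), so new CL fraction = 1 / 0.431 = 2.32.
fm × 3.4 + 1 − fm = 2.32  ⇒  fm × (3.4 − 1) = 1.32  ⇒  fm = 0.55.

0.55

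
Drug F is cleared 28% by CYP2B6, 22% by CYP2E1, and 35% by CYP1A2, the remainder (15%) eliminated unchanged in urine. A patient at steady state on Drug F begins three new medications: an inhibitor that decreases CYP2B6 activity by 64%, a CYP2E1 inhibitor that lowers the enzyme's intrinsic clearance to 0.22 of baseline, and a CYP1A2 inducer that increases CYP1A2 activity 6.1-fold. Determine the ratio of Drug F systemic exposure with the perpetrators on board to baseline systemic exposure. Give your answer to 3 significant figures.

0.411

CYP2B6: 0.28 × 0.36 = 0.1008
CYP2E1: 0.22 × 0.22 = 0.0484
CYP1A2: 0.35 × 6.1 = 2.135
Other: 0.15 (unchanged)
Relative clearance = 0.1008 + 0.0484 + 2.135 + 0.15 = 2.4342.
Systemic exposure ∝ 1/CL: fold-change = 1 / 2.4342 = 0.411.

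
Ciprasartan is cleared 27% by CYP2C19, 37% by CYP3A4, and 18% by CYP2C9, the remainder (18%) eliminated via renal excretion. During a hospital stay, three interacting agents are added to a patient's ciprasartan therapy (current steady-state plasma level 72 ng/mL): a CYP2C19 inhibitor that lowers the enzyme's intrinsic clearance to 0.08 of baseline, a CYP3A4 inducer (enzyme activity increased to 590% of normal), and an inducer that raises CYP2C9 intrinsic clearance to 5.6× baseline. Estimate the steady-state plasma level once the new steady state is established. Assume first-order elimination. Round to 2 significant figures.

21 ng/mL

The CYP2C19 pathway (27% of clearance) is reduced to 0.08× activity: 0.27 × 0.08 = 0.0216.
The CYP3A4 pathway (37% of clearance) rises to 5.9× activity: 0.37 × 5.9 = 2.183.
The CYP2C9 pathway (18% of clearance) rises to 5.6× activity: 0.18 × 5.6 = 1.008.
Non-CYP routes (18%) are unchanged.
CL_new/CL_old = 0.0216 + 2.183 + 1.008 + 0.18 = 3.3926.
New steady-state plasma level = 72 / 3.3926 = 21 ng/mL (concentration scales inversely with clearance).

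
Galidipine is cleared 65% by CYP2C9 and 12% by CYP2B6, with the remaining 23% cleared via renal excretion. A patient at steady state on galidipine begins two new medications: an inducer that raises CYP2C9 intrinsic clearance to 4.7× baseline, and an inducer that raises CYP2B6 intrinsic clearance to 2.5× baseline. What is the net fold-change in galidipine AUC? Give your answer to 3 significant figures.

The CYP2C9 pathway (65% of clearance) increases to 4.7× activity: 0.65 × 4.7 = 3.055.
The CYP2B6 pathway (12% of clearance) is boosted to 2.5× activity: 0.12 × 2.5 = 0.3.
Non-CYP routes (23%) are unchanged.
New clearance relative to baseline: 3.055 + 0.3 + 0.23 = 3.585.
Because AUC varies inversely with clearance, the combined effect is 1 / 3.585 = 0.279.

0.279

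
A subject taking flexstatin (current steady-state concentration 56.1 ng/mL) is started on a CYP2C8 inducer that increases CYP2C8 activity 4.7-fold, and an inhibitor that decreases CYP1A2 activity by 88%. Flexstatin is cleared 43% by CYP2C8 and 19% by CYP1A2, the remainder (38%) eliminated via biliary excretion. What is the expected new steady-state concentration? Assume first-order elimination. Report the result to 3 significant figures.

23.1 ng/mL

CYP2C8: 0.43 × 4.7 = 2.021
CYP1A2: 0.19 × 0.12 = 0.0228
Other: 0.38 (unchanged)
CL_new/CL_old = 2.021 + 0.0228 + 0.38 = 2.4238.
Dividing the baseline by the relative clearance: 56.1 / 2.4238 = 23.1 ng/mL.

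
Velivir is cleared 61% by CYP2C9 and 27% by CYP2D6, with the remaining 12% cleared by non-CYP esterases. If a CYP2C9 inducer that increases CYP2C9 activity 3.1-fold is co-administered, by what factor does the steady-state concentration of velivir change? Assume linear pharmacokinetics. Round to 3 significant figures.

The CYP2C9 pathway (61% of clearance) is boosted to 3.1× activity: 0.61 × 3.1 = 1.891.
CYP2D6 (27%) and the residual 12% are unaffected.
CL_new/CL_old = 1.891 + 0.27 + 0.12 = 2.281.
Steady-state concentration is inversely proportional to clearance, so the fold-change is 1 / 2.281 = 0.438.

0.438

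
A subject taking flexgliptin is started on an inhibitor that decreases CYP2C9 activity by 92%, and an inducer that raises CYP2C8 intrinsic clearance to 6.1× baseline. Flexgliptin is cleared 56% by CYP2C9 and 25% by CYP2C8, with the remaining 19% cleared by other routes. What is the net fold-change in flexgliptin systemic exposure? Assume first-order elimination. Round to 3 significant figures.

0.568

CYP2C9: 0.56 × 0.08 = 0.0448
CYP2C8: 0.25 × 6.1 = 1.525
Other: 0.19 (unchanged)
New clearance relative to baseline: 0.0448 + 1.525 + 0.19 = 1.7598.
Because systemic exposure varies inversely with clearance, the combined effect is 1 / 1.7598 = 0.568.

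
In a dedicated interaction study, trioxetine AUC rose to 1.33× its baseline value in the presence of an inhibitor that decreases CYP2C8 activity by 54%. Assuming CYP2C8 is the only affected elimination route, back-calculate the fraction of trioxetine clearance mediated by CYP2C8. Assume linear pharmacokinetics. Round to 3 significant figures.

Let fm be the CYP2C8 fraction. New clearance relative to baseline = fm × 0.46 + (1 − fm).
AUC ratio = 1 / (new CL fraction), so new CL fraction = 1 / 1.33 = 0.7519.
fm × 0.46 + 1 − fm = 0.7519  ⇒  fm × (0.46 − 1) = −0.2481  ⇒  fm = 0.459.

0.459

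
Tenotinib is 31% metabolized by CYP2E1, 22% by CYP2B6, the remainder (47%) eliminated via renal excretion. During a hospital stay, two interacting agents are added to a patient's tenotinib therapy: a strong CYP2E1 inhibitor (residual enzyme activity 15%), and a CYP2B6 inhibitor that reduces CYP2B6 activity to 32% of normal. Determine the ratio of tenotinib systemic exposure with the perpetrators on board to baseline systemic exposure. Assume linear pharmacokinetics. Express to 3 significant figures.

The CYP2E1 pathway (31% of clearance) is reduced to 0.15× activity: 0.31 × 0.15 = 0.0465.
The CYP2B6 pathway (22% of clearance) falls to 0.32× activity: 0.22 × 0.32 = 0.0704.
The remaining 47% of clearance is unaffected.
Relative clearance = 0.0465 + 0.0704 + 0.47 = 0.5869.
Systemic exposure ∝ 1/CL: fold-change = 1 / 0.5869 = 1.70.

1.70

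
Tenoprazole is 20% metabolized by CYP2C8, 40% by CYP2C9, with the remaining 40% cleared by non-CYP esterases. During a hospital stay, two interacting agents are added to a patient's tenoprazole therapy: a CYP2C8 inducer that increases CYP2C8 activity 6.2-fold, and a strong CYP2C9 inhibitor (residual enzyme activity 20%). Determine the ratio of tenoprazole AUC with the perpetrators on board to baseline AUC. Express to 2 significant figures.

0.58

The CYP2C8 pathway (20% of clearance) rises to 6.2× activity: 0.2 × 6.2 = 1.24.
The CYP2C9 pathway (40% of clearance) drops to 0.2× activity: 0.4 × 0.2 = 0.08.
The remaining 40% of clearance is unaffected.
Relative clearance = 1.24 + 0.08 + 0.4 = 1.72.
AUC ∝ 1/CL: fold-change = 1 / 1.72 = 0.58.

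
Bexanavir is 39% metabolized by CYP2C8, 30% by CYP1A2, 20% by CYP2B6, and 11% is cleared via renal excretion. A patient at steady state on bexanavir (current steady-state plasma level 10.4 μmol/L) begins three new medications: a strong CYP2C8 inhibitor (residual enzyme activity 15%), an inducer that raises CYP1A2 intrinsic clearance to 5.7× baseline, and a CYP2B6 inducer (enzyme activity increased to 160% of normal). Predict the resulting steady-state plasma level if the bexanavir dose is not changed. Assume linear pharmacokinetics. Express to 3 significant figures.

CYP2C8: 0.39 × 0.15 = 0.0585
CYP1A2: 0.3 × 5.7 = 1.71
CYP2B6: 0.2 × 1.6 = 0.32
Other: 0.11 (unchanged)
New clearance relative to baseline: 0.0585 + 1.71 + 0.32 + 0.11 = 2.1985.
Steady-state plasma level ∝ 1/CL: new value = 10.4 / 2.1985 = 4.73 μmol/L.

4.73 μmol/L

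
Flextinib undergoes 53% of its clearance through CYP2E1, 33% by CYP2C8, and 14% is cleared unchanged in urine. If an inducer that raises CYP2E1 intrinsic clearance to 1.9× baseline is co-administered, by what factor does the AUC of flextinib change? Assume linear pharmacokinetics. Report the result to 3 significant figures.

0.677

The CYP2E1 pathway (53% of clearance) increases to 1.9× activity: 0.53 × 1.9 = 1.007.
CYP2C8 (33%) and the residual 14% are unaffected.
CL_new/CL_old = 1.007 + 0.33 + 0.14 = 1.477.
AUC ratio = CL_old/CL_new = 1 / 1.477 = 0.677.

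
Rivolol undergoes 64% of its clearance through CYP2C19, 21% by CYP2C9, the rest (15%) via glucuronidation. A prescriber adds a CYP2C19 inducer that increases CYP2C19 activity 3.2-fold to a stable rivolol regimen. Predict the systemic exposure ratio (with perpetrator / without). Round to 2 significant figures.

0.42

CYP2C19: 0.64 × 3.2 = 2.048
CYP2C9: 0.21 (unchanged)
Other: 0.15 (unchanged)
New clearance relative to baseline: 2.048 + 0.21 + 0.15 = 2.408.
Systemic exposure ratio = CL_old/CL_new = 1 / 2.408 = 0.42.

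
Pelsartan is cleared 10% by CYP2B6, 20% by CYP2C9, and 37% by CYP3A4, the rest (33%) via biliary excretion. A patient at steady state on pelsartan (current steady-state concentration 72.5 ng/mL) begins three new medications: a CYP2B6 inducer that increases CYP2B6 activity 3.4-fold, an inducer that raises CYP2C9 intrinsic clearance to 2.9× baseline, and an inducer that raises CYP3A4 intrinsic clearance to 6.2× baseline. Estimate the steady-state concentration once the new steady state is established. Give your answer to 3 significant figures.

20.5 ng/mL

The CYP2B6 pathway (10% of clearance) is boosted to 3.4× activity: 0.1 × 3.4 = 0.34.
The CYP2C9 pathway (20% of clearance) increases to 2.9× activity: 0.2 × 2.9 = 0.58.
The CYP3A4 pathway (37% of clearance) is boosted to 6.2× activity: 0.37 × 6.2 = 2.294.
Non-CYP routes (33%) are unchanged.
New clearance relative to baseline: 0.34 + 0.58 + 2.294 + 0.33 = 3.544.
Dividing the baseline by the relative clearance: 72.5 / 3.544 = 20.5 ng/mL.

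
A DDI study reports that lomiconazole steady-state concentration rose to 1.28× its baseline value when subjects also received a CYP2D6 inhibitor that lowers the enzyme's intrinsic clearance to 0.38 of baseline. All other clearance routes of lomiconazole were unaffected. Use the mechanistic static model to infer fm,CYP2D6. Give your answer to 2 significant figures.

0.35

CL'/CL = 1 / 1.28 = 0.7812
0.38·fm + (1 − fm) = 0.7812
fm = (0.7812 − 1) / (0.38 − 1) = 0.35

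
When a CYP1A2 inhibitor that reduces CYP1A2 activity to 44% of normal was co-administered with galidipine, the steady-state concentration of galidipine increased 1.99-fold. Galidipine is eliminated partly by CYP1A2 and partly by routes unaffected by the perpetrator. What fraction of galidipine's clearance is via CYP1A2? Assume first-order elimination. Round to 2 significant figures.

Let fm be the CYP1A2 fraction. New clearance relative to baseline = fm × 0.44 + (1 − fm).
Steady-state concentration ratio = 1 / (new CL fraction), so new CL fraction = 1 / 1.99 = 0.5025.
fm × 0.44 + 1 − fm = 0.5025  ⇒  fm × (0.44 − 1) = −0.4975  ⇒  fm = 0.89.

0.89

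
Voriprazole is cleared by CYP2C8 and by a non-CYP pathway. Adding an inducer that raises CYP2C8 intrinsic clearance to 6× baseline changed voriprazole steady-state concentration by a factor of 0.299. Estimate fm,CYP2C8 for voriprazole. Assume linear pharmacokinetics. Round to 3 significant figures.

CL'/CL = 1 / 0.299 = 3.344
6·fm + (1 − fm) = 3.344
fm = (3.344 − 1) / (6 − 1) = 0.469

0.469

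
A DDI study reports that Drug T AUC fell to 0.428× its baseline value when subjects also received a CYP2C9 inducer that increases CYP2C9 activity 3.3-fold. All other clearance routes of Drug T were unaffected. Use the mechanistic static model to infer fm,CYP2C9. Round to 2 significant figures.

Call the CYP2C9 fraction fm. After the interaction, CL_new/CL_old = fm × 3.3 + (1 − fm).
AUC ratio = 1 / (new CL fraction), so new CL fraction = 1 / 0.428 = 2.336.
fm × 3.3 + 1 − fm = 2.336  ⇒  fm × (3.3 − 1) = 1.336  ⇒  fm = 0.58.

0.58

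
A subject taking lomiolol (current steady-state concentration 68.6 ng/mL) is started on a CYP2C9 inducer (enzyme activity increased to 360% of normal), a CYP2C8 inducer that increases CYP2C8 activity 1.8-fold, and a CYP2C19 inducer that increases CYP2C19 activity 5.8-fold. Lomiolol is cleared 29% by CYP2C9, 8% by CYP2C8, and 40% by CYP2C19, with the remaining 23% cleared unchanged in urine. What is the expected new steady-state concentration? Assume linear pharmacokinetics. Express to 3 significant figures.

18.4 ng/mL

CYP2C9: 0.29 × 3.6 = 1.044
CYP2C8: 0.08 × 1.8 = 0.144
CYP2C19: 0.4 × 5.8 = 2.32
Other: 0.23 (unchanged)
New clearance relative to baseline: 1.044 + 0.144 + 2.32 + 0.23 = 3.738.
Dividing the baseline by the relative clearance: 68.6 / 3.738 = 18.4 ng/mL.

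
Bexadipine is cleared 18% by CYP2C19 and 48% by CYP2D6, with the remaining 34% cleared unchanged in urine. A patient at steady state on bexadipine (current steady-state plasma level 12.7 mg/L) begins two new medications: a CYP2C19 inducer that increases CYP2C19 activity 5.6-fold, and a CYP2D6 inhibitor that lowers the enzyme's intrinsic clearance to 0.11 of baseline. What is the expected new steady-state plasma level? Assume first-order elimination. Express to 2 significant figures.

CYP2C19: 0.18 × 5.6 = 1.008
CYP2D6: 0.48 × 0.11 = 0.0528
Other: 0.34 (unchanged)
Relative clearance = 1.008 + 0.0528 + 0.34 = 1.4008.
Dividing the baseline by the relative clearance: 12.7 / 1.4008 = 9.1 mg/L.

9.1 mg/L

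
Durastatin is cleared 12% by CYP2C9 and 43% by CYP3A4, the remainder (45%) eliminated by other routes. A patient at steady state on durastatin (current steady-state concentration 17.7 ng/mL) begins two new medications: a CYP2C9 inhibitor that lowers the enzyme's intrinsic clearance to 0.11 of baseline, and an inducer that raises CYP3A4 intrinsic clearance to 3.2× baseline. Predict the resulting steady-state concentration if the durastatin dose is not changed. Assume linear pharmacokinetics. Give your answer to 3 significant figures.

9.62 ng/mL

CYP2C9: 0.12 × 0.11 = 0.0132
CYP3A4: 0.43 × 3.2 = 1.376
Other: 0.45 (unchanged)
CL_new/CL_old = 0.0132 + 1.376 + 0.45 = 1.8392.
Steady-state concentration ∝ 1/CL: new value = 17.7 / 1.8392 = 9.62 ng/mL.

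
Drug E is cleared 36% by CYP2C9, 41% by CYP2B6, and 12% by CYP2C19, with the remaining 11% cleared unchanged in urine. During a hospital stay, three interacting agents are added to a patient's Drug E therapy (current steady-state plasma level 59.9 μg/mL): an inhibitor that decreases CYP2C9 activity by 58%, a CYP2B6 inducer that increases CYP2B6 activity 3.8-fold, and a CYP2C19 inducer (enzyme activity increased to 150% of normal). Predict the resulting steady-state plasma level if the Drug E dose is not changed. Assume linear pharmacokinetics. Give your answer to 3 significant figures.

The CYP2C9 pathway (36% of clearance) falls to 0.42× activity: 0.36 × 0.42 = 0.1512.
The CYP2B6 pathway (41% of clearance) is boosted to 3.8× activity: 0.41 × 3.8 = 1.558.
The CYP2C19 pathway (12% of clearance) is boosted to 1.5× activity: 0.12 × 1.5 = 0.18.
Non-CYP routes (11%) are unchanged.
Relative clearance = 0.1512 + 1.558 + 0.18 + 0.11 = 1.9992.
Steady-state plasma level ∝ 1/CL: new value = 59.9 / 1.9992 = 30.0 μg/mL.

30.0 μg/mL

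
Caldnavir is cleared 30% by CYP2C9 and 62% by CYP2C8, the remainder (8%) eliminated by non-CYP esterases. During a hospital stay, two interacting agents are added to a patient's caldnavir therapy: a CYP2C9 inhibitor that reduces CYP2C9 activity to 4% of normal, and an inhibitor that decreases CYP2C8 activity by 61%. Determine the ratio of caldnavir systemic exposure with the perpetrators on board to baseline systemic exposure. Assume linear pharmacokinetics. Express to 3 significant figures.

The CYP2C9 pathway (30% of clearance) drops to 0.04× activity: 0.3 × 0.04 = 0.012.
The CYP2C8 pathway (62% of clearance) is reduced to 0.39× activity: 0.62 × 0.39 = 0.2418.
The remaining 8% of clearance is unaffected.
CL_new/CL_old = 0.012 + 0.2418 + 0.08 = 0.3338.
Net systemic exposure ratio = 1 / 0.3338 = 3.00.

3.00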